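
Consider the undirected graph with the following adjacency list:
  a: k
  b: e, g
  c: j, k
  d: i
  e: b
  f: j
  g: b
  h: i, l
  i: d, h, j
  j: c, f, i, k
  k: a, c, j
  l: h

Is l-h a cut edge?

Yes

Removing l-h leaves no path between l and h: the component count goes from 2 to 3. So it is a bridge.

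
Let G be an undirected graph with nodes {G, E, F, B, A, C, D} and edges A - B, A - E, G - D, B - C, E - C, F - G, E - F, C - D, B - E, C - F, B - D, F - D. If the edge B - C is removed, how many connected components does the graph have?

1

B and C are still connected via B-E-C, so the component count stays at 1.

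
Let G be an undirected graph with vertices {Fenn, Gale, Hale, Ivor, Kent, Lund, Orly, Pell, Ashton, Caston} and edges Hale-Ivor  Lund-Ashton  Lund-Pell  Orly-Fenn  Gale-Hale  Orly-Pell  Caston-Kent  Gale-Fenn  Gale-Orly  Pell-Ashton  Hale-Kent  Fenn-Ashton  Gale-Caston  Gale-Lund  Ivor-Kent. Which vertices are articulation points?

Removing Gale increases the component count from 1 to 2, so Gale is a cut vertex.
By contrast removing Hale leaves 1 component; it is not a cut vertex. No other vertex is a cut vertex either.

Gale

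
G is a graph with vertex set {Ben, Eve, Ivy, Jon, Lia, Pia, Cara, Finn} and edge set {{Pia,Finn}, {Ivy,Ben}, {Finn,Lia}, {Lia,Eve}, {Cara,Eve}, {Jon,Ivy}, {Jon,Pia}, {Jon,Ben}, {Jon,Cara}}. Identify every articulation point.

Jon

Removing Jon increases the component count from 1 to 2, so Jon is a cut vertex.
By contrast removing Pia leaves 1 component; it is not a cut vertex. No other vertex is a cut vertex either.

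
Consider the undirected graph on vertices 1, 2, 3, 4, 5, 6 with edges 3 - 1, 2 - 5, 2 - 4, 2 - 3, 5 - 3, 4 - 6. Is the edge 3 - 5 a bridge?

After removing 3 - 5, the path 3-2-5 still connects them, so the edge is not a bridge.

No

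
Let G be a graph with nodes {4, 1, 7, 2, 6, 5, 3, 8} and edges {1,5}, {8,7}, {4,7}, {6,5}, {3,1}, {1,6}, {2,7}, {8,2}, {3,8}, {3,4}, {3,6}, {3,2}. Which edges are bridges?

none

The edges on the cycle 3-4-7-2-3 are not bridges since each lies on that cycle.
Every edge lies on some cycle, so there are no bridges.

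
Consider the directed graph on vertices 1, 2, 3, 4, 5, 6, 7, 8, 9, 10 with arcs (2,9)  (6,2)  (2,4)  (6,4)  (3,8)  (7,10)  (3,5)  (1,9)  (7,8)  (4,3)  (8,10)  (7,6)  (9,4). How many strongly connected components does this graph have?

10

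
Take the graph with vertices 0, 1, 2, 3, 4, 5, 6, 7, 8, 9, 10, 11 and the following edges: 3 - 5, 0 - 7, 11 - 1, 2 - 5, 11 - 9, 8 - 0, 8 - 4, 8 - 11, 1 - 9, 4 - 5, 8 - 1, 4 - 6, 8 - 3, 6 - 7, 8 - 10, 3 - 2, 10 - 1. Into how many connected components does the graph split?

1

Starting from 0 we can reach 0, 1, 2, 3, 4, 5, 6, 7, 8, 9, 10, 11. That is one component of size 12.
Total: 1 component.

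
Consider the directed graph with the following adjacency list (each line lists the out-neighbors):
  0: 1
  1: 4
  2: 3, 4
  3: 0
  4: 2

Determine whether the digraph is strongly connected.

Yes

From 4 we can reach every vertex (0, 1, 2, 3, 4), and every vertex can reach 4 (0, 1, 2, 3, 4). So the whole graph is one strongly connected component.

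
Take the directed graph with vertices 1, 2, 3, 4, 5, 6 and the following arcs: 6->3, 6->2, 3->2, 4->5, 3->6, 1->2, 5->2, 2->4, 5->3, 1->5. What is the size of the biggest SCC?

5

{2, 3, 4, 5, 6} are all mutually reachable — one SCC of size 5.
{1} is an SCC by itself.
The largest has 5 vertices.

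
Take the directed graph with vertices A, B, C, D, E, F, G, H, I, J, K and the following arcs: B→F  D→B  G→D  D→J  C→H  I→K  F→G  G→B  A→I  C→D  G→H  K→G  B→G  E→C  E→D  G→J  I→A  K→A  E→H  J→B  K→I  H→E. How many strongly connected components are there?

2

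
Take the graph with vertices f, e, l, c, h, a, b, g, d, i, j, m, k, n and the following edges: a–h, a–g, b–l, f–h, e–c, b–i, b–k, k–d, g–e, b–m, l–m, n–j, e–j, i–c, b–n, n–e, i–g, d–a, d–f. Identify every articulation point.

Removing b increases the component count from 1 to 2, so b is a cut vertex.
By contrast removing h leaves 1 component; it is not a cut vertex. No other vertex is a cut vertex either.

b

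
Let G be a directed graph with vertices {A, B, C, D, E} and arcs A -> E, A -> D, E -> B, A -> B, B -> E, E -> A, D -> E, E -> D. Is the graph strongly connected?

No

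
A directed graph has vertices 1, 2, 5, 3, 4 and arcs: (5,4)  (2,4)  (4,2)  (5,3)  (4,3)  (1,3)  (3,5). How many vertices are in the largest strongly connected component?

4

{2, 3, 4, 5} are all mutually reachable — one SCC of size 4.
{1} is an SCC by itself.
The largest has 4 vertices.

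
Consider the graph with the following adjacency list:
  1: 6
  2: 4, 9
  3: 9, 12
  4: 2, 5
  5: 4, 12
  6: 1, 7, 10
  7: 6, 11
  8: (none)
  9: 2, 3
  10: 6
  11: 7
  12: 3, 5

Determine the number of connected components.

8 is isolated — a component by itself.
Starting from 1 we can reach 1, 6, 7, 10, 11. That is one component of size 5.
Starting from 2 we can reach 2, 3, 4, 5, 9, 12. That is one component of size 6.
Total: 3 components.

3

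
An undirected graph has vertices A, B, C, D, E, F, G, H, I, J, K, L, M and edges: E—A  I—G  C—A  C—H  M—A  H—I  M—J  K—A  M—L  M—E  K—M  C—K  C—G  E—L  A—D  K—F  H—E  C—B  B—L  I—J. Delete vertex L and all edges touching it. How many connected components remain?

With L gone, the remaining components are: {A, B, C, D, E, F, G, H, I, J, K, M}.
That is 1 component.

1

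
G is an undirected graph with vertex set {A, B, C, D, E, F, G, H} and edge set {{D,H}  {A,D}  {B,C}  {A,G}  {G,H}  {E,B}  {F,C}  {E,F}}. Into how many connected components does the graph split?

Starting from B we can reach B, C, E, F. That is one component of size 4.
Starting from A we can reach A, D, G, H. That is one component of size 4.
Total: 2 components.

2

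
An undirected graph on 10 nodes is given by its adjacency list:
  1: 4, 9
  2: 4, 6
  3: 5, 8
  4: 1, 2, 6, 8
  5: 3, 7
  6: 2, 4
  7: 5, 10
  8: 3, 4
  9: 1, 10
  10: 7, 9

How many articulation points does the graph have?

1

Removing 4 increases the component count from 1 to 2, so 4 is a cut vertex.
By contrast removing 6 leaves 1 component; it is not a cut vertex. No other vertex is a cut vertex either.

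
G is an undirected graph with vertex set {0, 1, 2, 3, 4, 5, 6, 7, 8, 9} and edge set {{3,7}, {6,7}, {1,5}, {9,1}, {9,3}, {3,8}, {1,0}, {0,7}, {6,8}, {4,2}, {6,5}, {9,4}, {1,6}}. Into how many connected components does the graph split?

Starting from 0 we can reach 0, 1, 2, 3, 4, 5, 6, 7, 8, 9. That is one component of size 10.
Total: 1 component.

1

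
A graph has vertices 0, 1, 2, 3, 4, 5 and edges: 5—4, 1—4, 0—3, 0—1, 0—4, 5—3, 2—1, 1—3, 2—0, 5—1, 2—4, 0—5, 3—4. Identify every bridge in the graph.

none

The edges on the cycle 5-1-4-3-5 are not bridges since each lies on that cycle.
Every edge lies on some cycle, so there are no bridges.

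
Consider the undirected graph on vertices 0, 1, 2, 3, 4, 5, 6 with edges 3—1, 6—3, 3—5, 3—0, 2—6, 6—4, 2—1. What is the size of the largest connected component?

Starting from 0 we can reach 0, 1, 2, 3, 4, 5, 6. That is one component of size 7.
The largest has 7 vertices.

7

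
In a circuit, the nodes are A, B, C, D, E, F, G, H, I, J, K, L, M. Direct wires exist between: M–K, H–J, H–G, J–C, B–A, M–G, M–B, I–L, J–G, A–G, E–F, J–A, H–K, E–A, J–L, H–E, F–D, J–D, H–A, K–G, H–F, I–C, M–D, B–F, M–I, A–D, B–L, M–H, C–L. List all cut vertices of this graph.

Removing J, for instance, still leaves 1 component. No single vertex removal increases the component count — the graph has no articulation points.

none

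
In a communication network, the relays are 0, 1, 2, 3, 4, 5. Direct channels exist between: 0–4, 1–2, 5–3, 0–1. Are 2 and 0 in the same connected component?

Yes

From 2 we can reach 0, 1, 2, 4, which includes 0.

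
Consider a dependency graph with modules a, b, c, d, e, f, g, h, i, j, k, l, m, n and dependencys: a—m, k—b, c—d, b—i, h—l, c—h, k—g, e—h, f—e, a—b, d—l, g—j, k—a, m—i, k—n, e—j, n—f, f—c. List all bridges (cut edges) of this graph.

none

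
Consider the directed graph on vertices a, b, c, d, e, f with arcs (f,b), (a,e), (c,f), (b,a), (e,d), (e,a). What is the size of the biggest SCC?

{a, e} are all mutually reachable — one SCC of size 2.
{b} is an SCC by itself.
{c} is an SCC by itself.
{d} is an SCC by itself.
{f} is an SCC by itself.
The largest has 2 vertices.

2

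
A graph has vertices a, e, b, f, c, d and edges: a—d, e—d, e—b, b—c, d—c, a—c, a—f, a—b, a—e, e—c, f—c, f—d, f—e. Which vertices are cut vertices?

none

Removing c, for instance, still leaves 1 component. No single vertex removal increases the component count — the graph has no articulation points.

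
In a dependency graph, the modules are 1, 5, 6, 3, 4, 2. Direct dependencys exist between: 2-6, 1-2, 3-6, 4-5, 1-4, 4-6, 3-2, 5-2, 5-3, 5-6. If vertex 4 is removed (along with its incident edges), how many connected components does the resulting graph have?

1

With 4 gone, the remaining components are: {1, 2, 3, 5, 6}.
That is 1 component.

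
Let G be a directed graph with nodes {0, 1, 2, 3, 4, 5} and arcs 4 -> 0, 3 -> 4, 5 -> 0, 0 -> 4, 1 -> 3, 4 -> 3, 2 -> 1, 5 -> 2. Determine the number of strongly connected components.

4

{0, 3, 4} are all mutually reachable — one SCC of size 3.
{5} is an SCC by itself.
{1} is an SCC by itself.
{2} is an SCC by itself.
That gives 4 strongly connected components.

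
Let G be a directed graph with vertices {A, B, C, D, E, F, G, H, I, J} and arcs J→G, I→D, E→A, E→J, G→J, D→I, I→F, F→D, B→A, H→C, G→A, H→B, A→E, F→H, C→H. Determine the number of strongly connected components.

4

{A, E, G, J} are all mutually reachable — one SCC of size 4.
{D, F, I} are all mutually reachable — one SCC of size 3.
{C, H} are all mutually reachable — one SCC of size 2.
{B} is an SCC by itself.
That gives 4 strongly connected components.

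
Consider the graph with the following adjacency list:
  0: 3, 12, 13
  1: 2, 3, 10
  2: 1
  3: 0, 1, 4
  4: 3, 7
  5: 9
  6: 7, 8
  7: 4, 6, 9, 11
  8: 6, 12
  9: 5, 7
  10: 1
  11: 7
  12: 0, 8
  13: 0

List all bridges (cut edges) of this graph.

0-13, 1-10, 1-2, 1-3, 11-7, 5-9, 7-9

The edges on the cycle 12-8-6-7-4-3-0-12 are not bridges since each lies on that cycle.
But removing 10-1 disconnects 10 from 1; removing 9-7 disconnects 9 from 7; removing 7-11 disconnects 7 from 11; removing 2-1 disconnects 2 from 1 — these are bridges.
In total 7 edges are bridges.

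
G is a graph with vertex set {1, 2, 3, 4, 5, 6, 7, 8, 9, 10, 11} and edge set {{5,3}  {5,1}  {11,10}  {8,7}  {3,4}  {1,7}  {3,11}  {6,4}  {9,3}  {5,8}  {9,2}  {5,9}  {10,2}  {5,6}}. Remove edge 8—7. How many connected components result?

1

8 and 7 are still connected via 8-5-1-7, so the component count stays at 1.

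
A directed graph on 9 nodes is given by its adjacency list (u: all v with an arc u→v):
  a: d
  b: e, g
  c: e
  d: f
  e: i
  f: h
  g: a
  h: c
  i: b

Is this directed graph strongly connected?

Yes

From h we can reach every vertex (a, b, c, d, e, f, g, h, i), and every vertex can reach h (a, b, c, d, e, f, g, h, i). So the whole graph is one strongly connected component.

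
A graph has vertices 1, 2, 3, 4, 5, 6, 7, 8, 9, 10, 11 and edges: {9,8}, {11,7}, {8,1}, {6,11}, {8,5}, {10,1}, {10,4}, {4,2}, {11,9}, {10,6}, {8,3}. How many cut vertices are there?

4

Removing 4 increases the component count from 1 to 2, so 4 is a cut vertex.
Removing 8 increases the component count from 1 to 3, so 8 is a cut vertex.
Removing 10 increases the component count from 1 to 2, so 10 is a cut vertex.
Likewise 11 is a cut vertex.
By contrast removing 1 leaves 1 component; it is not a cut vertex. No other vertex is a cut vertex either.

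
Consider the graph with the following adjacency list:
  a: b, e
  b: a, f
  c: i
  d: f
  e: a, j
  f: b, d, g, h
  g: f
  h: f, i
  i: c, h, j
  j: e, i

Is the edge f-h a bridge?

After removing f-h, the path f-b-a-e-j-i-h still connects them, so the edge is not a bridge.

No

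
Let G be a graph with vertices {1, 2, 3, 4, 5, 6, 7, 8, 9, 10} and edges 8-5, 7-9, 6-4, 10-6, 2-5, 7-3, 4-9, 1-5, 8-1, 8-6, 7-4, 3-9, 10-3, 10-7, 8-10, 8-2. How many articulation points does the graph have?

Removing 8 increases the component count from 1 to 2, so 8 is a cut vertex.
By contrast removing 3 leaves 1 component; it is not a cut vertex. No other vertex is a cut vertex either.

1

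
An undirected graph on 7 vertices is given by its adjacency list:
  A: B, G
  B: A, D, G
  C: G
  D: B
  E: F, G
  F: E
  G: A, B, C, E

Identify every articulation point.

B, E, G

Removing B increases the component count from 1 to 2, so B is a cut vertex.
Removing E increases the component count from 1 to 2, so E is a cut vertex.
Removing G increases the component count from 1 to 3, so G is a cut vertex.
By contrast removing F leaves 1 component; it is not a cut vertex. No other vertex is a cut vertex either.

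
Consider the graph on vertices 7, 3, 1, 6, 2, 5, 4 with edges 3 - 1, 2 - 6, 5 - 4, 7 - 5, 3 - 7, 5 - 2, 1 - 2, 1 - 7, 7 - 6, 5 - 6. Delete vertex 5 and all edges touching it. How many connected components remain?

With 5 gone, the remaining components are: {4}; {1, 2, 3, 6, 7}.
That is 2 components.

2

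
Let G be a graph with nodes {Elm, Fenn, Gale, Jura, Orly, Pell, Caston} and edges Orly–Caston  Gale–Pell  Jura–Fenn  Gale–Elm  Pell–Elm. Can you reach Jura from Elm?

The component containing Elm is {Elm, Gale, Pell}, and Jura is not in it.

No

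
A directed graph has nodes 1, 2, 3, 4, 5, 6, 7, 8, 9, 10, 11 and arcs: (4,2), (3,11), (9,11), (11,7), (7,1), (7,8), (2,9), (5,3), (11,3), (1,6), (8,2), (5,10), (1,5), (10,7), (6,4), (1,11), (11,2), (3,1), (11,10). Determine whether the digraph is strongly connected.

Yes

From 3 we can reach every vertex (1, 2, 3, 4, 5, 6, 7, 8, 9, 10, 11), and every vertex can reach 3 (1, 2, 3, 4, 5, 6, 7, 8, 9, 10, 11). So the whole graph is one strongly connected component.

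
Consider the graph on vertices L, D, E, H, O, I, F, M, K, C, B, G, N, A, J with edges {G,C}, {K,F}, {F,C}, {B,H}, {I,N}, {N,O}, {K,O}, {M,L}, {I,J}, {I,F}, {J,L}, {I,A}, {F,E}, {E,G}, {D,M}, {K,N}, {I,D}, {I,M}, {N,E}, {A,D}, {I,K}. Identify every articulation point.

I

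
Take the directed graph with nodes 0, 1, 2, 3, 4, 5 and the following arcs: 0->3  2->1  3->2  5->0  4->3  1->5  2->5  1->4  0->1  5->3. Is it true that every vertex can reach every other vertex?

From 2 we can reach every vertex (0, 1, 2, 3, 4, 5), and every vertex can reach 2 (0, 1, 2, 3, 4, 5). So the whole graph is one strongly connected component.

Yes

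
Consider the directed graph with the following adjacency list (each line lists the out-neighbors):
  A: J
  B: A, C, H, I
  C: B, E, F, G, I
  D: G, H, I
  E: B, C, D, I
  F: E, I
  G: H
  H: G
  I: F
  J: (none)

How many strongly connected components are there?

4

{B, C, D, E, F, I} are all mutually reachable — one SCC of size 6.
{G, H} are all mutually reachable — one SCC of size 2.
{J} is an SCC by itself.
{A} is an SCC by itself.
That gives 4 strongly connected components.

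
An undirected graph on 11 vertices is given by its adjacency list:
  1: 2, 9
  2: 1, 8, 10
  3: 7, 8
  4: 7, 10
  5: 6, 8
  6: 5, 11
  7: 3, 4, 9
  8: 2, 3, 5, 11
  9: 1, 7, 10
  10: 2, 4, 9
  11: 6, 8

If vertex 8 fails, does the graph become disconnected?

Yes

Deleting 8 raises the number of components from 1 to 2, so 8 is a cut vertex.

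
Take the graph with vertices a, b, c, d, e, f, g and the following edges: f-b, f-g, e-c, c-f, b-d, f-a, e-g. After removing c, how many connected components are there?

1

With c gone, the remaining components are: {a, b, d, e, f, g}.
That is 1 component.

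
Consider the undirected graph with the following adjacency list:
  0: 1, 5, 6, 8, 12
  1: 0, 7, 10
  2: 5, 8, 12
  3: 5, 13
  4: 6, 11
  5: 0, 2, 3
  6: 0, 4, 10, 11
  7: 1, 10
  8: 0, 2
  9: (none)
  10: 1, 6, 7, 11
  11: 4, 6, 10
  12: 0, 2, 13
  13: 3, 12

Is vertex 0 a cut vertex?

Yes

Deleting 0 raises the number of components from 2 to 3, so 0 is a cut vertex.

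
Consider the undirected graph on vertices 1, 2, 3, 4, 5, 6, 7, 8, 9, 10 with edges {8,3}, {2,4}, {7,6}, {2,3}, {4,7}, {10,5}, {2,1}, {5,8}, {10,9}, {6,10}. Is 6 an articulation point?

Deleting 6 leaves 1 component (was 1) (its neighbors 7, 10 remain connected to each other), so 6 is not a cut vertex.

No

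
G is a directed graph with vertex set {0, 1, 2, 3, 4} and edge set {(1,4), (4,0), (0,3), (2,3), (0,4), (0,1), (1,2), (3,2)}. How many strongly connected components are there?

{0, 1, 4} are all mutually reachable — one SCC of size 3.
{2, 3} are all mutually reachable — one SCC of size 2.
That gives 2 strongly connected components.

2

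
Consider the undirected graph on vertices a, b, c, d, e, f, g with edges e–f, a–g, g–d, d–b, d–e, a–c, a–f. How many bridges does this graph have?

2

The edges on the cycle a-g-d-e-f-a are not bridges since each lies on that cycle.
But removing d–b disconnects d from b; removing a–c disconnects a from c — these are bridges.
That makes 2 bridges.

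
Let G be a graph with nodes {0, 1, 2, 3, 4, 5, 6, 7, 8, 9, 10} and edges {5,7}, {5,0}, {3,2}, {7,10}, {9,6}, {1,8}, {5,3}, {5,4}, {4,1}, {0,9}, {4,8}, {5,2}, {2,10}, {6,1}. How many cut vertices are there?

Removing 5 increases the component count from 1 to 2, so 5 is a cut vertex.
By contrast removing 2 leaves 1 component; it is not a cut vertex. No other vertex is a cut vertex either.

1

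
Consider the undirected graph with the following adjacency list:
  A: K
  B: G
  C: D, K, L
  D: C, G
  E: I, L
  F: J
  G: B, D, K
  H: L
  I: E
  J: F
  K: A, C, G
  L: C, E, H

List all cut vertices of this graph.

C, E, G, K, L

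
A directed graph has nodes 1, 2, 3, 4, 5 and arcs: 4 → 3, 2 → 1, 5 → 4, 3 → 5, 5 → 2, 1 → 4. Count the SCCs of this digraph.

{1, 2, 3, 4, 5} are all mutually reachable — one SCC of size 5.
That gives 1 strongly connected component.

1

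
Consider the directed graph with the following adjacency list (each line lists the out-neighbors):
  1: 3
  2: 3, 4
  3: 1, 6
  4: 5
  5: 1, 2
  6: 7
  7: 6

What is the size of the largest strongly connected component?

3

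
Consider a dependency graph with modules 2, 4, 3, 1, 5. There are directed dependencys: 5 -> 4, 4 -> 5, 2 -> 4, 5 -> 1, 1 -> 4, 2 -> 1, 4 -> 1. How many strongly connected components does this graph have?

{1, 4, 5} are all mutually reachable — one SCC of size 3.
{2} is an SCC by itself.
{3} is an SCC by itself.
That gives 3 strongly connected components.

3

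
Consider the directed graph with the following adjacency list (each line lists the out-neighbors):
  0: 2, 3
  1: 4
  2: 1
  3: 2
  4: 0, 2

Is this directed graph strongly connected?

Yes

From 4 we can reach every vertex (0, 1, 2, 3, 4), and every vertex can reach 4 (0, 1, 2, 3, 4). So the whole graph is one strongly connected component.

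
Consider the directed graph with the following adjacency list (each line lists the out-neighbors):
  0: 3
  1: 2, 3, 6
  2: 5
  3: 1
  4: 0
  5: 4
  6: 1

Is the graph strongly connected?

Yes

From 4 we can reach every vertex (0, 1, 2, 3, 4, 5, 6), and every vertex can reach 4 (0, 1, 2, 3, 4, 5, 6). So the whole graph is one strongly connected component.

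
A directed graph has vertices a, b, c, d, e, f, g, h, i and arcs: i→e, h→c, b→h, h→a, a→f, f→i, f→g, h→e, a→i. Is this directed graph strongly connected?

There is no directed path from b to d, so the graph is not strongly connected.

No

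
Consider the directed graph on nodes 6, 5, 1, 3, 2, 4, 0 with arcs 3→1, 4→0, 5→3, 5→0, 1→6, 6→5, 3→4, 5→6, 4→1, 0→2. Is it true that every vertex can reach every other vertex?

No

There is no directed path from 2 to 0, so the graph is not strongly connected.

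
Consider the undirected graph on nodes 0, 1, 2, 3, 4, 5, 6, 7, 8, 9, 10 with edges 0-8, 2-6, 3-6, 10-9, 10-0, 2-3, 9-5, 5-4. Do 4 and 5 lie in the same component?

Yes

From 4 we can reach 0, 4, 5, 8, 9, 10, which includes 5.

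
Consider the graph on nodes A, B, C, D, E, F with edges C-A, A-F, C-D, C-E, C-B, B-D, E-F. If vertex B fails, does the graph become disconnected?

No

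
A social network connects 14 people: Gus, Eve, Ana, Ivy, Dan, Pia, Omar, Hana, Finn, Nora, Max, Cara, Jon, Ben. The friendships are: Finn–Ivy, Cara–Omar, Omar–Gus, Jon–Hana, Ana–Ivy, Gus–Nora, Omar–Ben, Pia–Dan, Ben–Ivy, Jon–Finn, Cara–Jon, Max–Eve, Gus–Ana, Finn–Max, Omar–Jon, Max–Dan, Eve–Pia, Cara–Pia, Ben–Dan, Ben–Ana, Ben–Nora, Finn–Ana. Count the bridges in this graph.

1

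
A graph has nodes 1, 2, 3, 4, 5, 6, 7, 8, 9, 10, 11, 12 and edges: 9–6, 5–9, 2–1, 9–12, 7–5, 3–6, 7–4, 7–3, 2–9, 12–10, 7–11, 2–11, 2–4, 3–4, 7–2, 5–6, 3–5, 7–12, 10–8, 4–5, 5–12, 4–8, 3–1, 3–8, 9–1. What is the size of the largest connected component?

Starting from 1 we can reach 1, 2, 3, 4, 5, 6, 7, 8, 9, 10, 11, 12. That is one component of size 12.
The largest has 12 vertices.

12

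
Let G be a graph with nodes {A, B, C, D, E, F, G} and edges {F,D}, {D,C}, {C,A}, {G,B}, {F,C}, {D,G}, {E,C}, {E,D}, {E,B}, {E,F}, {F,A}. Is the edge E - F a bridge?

No

After removing E - F, the path E-D-F still connects them, so the edge is not a bridge.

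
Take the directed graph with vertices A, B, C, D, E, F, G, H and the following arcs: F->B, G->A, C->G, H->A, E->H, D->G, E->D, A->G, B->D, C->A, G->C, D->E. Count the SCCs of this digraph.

{A, C, G} are all mutually reachable — one SCC of size 3.
{D, E} are all mutually reachable — one SCC of size 2.
{H} is an SCC by itself.
{F} is an SCC by itself.
{B} is an SCC by itself.
That gives 5 strongly connected components.

5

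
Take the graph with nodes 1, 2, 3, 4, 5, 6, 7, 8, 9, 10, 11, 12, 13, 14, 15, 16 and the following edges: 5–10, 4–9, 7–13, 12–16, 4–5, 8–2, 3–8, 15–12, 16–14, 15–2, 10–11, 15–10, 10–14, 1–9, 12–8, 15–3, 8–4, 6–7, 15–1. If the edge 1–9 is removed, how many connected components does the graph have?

2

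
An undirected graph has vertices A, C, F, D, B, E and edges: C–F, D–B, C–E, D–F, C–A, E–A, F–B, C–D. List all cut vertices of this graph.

C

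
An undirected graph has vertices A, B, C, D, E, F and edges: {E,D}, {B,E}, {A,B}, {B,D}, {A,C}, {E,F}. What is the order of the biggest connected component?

6

Starting from A we can reach A, B, C, D, E, F. That is one component of size 6.
The largest has 6 vertices.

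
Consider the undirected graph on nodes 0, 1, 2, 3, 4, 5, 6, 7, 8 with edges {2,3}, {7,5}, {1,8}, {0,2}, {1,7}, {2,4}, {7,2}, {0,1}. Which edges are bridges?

1-8, 2-3, 2-4, 5-7

The edges on the cycle 0-1-7-2-0 are not bridges since each lies on that cycle.
But removing 1—8 disconnects 1 from 8; removing 2—4 disconnects 2 from 4; removing 2—3 disconnects 2 from 3; removing 7—5 disconnects 7 from 5 — these are bridges.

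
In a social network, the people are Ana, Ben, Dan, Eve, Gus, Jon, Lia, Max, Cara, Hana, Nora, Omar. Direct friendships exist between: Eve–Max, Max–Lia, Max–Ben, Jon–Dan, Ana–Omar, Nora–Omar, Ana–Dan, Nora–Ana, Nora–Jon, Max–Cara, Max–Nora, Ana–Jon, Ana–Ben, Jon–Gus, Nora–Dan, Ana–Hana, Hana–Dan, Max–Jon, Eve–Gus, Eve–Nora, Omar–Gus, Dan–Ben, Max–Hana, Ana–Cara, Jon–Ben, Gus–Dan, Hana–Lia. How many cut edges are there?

The edges on the cycle Max-Nora-Ana-Jon-Ben-Max are not bridges since each lies on that cycle.
Every edge lies on some cycle, so there are no bridges.

0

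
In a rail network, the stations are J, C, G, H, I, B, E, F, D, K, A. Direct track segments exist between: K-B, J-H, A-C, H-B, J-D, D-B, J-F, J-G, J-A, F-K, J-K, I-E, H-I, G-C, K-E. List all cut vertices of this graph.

J

Removing J increases the component count from 1 to 2, so J is a cut vertex.
By contrast removing K leaves 1 component; it is not a cut vertex. No other vertex is a cut vertex either.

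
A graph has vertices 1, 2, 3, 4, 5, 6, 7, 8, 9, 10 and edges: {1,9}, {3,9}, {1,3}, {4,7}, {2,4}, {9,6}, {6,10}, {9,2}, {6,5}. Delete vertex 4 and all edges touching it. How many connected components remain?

3

With 4 gone, the remaining components are: {7}; {8}; {1, 2, 3, 5, 6, 9, 10}.
That is 3 components.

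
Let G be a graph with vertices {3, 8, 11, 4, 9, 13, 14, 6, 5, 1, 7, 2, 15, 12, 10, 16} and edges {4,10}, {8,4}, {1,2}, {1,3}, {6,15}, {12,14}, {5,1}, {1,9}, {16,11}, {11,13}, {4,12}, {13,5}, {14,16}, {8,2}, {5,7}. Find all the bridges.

The edges on the cycle 8-4-12-14-16-11-13-5-1-2-8 are not bridges since each lies on that cycle.
But removing 7—5 disconnects 7 from 5; removing 4—10 disconnects 4 from 10; removing 1—3 disconnects 1 from 3; removing 6—15 disconnects 6 from 15 — these are bridges.
In total 5 edges are bridges.

1-3, 1-9, 10-4, 15-6, 5-7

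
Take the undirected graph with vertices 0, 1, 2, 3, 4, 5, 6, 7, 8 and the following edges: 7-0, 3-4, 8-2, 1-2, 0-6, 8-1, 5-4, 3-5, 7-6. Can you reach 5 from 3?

Yes

From 3 we can reach 3, 4, 5, which includes 5.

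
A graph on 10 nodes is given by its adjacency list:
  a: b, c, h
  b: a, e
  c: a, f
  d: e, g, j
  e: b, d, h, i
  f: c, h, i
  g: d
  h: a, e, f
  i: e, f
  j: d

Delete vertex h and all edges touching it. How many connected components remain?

1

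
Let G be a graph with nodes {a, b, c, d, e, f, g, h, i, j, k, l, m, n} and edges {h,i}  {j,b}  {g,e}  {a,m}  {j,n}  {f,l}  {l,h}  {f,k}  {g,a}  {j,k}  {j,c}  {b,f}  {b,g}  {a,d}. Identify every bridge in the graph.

The edges on the cycle j-b-f-k-j are not bridges since each lies on that cycle.
But removing h - l disconnects h from l; removing m - a disconnects m from a; removing f - l disconnects f from l; removing j - c disconnects j from c — these are bridges.
In total 10 edges are bridges.

a-d, a-g, a-m, b-g, c-j, e-g, f-l, h-i, h-l, j-n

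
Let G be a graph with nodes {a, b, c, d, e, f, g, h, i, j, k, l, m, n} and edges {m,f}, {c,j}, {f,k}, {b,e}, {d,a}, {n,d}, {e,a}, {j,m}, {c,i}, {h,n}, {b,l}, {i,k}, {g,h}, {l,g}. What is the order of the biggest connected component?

Starting from c we can reach c, f, i, j, k, m. That is one component of size 6.
Starting from a we can reach a, b, d, e, g, h, l, n. That is one component of size 8.
The largest has 8 vertices.

8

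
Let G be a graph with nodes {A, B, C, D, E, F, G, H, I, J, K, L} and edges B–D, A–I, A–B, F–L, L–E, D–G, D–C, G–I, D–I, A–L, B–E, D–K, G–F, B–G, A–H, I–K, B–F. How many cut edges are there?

The edges on the cycle D-G-I-K-D are not bridges since each lies on that cycle.
But removing C–D disconnects C from D; removing A–H disconnects A from H — these are bridges.
That makes 2 bridges.

2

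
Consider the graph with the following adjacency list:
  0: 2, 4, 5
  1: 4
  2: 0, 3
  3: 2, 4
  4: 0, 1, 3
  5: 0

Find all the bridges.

0-5, 1-4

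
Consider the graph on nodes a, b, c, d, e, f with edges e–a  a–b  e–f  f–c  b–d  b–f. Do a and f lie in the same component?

Yes

From a we can reach a, b, c, d, e, f, which includes f.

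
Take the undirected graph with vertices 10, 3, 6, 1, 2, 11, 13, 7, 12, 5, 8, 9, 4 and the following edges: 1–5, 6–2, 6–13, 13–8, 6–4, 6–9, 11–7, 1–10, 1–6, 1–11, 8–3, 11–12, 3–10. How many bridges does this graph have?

7

The edges on the cycle 1-6-13-8-3-10-1 are not bridges since each lies on that cycle.
But removing 6–9 disconnects 6 from 9; removing 1–11 disconnects 1 from 11; removing 2–6 disconnects 2 from 6; removing 7–11 disconnects 7 from 11 — these are bridges.
In total 7 edges are bridges.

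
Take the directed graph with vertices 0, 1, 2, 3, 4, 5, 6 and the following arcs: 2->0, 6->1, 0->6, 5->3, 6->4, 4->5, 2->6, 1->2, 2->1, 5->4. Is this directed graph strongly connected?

No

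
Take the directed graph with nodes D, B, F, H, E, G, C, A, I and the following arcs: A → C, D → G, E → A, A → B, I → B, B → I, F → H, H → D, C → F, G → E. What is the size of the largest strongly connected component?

7

{A, C, D, E, F, G, H} are all mutually reachable — one SCC of size 7.
{B, I} are all mutually reachable — one SCC of size 2.
The largest has 7 vertices.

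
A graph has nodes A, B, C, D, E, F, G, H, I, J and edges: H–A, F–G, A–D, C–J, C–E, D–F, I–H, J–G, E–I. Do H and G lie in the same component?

Yes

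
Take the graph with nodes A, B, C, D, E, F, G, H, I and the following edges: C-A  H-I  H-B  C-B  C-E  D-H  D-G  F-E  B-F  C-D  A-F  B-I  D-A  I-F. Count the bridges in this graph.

1

The edges on the cycle D-H-I-F-A-D are not bridges since each lies on that cycle.
But removing D-G disconnects D from G — this is a bridge.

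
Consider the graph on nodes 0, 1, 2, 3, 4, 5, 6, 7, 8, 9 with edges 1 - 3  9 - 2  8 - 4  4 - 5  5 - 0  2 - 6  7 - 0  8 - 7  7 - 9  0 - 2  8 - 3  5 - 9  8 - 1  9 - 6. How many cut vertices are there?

1

Removing 8 increases the component count from 1 to 2, so 8 is a cut vertex.
By contrast removing 9 leaves 1 component; it is not a cut vertex. No other vertex is a cut vertex either.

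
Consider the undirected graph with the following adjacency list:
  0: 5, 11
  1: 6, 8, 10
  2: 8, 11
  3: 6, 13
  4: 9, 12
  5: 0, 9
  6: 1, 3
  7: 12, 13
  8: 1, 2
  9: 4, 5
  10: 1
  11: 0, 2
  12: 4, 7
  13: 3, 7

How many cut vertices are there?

Removing 1 increases the component count from 1 to 2, so 1 is a cut vertex.
By contrast removing 6 leaves 1 component; it is not a cut vertex. No other vertex is a cut vertex either.

1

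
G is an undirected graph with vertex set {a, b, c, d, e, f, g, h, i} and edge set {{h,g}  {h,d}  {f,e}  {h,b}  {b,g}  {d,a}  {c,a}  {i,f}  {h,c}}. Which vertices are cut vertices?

f, h

Removing f increases the component count from 2 to 3, so f is a cut vertex.
Removing h increases the component count from 2 to 3, so h is a cut vertex.
By contrast removing b leaves 2 components; it is not a cut vertex. No other vertex is a cut vertex either.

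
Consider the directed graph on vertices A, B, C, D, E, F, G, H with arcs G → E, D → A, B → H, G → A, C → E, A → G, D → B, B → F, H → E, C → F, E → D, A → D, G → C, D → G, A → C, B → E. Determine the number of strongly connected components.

2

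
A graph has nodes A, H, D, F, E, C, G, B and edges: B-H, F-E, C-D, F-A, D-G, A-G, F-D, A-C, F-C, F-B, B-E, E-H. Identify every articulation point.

F

Removing F increases the component count from 1 to 2, so F is a cut vertex.
By contrast removing D leaves 1 component; it is not a cut vertex. No other vertex is a cut vertex either.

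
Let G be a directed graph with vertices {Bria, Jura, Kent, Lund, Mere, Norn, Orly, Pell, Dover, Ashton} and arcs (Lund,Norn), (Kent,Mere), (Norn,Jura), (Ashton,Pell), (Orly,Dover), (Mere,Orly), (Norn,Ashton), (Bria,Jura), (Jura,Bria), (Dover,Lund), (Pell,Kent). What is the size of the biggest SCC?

8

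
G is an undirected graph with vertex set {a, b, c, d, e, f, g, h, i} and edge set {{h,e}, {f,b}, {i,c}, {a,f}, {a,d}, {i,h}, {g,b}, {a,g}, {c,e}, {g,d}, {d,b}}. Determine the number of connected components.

2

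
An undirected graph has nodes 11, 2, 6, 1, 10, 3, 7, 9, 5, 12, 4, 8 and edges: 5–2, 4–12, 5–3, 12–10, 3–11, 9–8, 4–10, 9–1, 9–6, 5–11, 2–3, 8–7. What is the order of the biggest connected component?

5

Starting from 4 we can reach 4, 10, 12. That is one component of size 3.
Starting from 2 we can reach 2, 3, 5, 11. That is one component of size 4.
Starting from 1 we can reach 1, 6, 7, 8, 9. That is one component of size 5.
The largest has 5 vertices.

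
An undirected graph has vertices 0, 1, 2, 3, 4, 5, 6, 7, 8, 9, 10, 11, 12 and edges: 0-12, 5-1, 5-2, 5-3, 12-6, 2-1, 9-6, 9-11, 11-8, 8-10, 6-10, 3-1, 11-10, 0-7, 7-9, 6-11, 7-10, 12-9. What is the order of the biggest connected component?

4 is isolated — a component by itself.
Starting from 1 we can reach 1, 2, 3, 5. That is one component of size 4.
Starting from 0 we can reach 0, 6, 7, 8, 9, 10, 11, 12. That is one component of size 8.
The largest has 8 vertices.

8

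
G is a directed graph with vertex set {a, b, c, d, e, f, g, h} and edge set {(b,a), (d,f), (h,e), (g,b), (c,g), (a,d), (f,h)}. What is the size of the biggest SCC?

1

{b} is an SCC by itself.
{c} is an SCC by itself.
{a} is an SCC by itself.
{d} is an SCC by itself.
{h} is an SCC by itself.
(and 3 more singleton SCCs)
The largest has 1 vertex.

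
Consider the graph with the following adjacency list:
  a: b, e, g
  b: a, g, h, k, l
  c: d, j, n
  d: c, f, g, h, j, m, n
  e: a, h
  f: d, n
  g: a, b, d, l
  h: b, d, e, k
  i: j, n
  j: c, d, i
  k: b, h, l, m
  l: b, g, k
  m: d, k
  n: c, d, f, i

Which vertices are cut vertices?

d

Removing d increases the component count from 1 to 2, so d is a cut vertex.
By contrast removing n leaves 1 component; it is not a cut vertex. No other vertex is a cut vertex either.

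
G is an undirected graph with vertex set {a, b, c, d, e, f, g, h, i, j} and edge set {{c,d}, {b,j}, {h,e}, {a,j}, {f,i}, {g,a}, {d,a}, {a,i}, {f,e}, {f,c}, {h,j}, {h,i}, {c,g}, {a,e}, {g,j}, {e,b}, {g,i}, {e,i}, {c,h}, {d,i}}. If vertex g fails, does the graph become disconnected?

Deleting g leaves 1 component (was 1) (its neighbors a, c, i, j remain connected to each other), so g is not a cut vertex.

No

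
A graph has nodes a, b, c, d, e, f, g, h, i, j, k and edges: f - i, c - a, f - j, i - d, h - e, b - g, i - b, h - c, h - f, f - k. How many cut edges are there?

10

removing f - j disconnects f from j; removing h - c disconnects h from c; removing f - k disconnects f from k; removing b - i disconnects b from i — these are bridges.
In total 10 edges are bridges.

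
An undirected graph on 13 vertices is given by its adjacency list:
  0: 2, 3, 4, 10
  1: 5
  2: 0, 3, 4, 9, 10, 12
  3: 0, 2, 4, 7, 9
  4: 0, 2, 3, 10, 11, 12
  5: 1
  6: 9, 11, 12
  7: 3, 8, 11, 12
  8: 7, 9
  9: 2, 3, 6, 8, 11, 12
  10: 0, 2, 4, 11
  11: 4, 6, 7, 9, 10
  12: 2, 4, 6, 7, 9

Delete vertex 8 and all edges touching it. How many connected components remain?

2

With 8 gone, the remaining components are: {1, 5}; {0, 2, 3, 4, 6, 7, 9, 10, 11, 12}.
That is 2 components.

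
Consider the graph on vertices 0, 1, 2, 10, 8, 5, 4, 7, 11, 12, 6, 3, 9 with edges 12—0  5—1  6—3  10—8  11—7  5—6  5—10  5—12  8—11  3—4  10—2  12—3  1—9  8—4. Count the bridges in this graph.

The edges on the cycle 5-12-3-6-5 are not bridges since each lies on that cycle.
But removing 8—11 disconnects 8 from 11; removing 1—5 disconnects 1 from 5; removing 7—11 disconnects 7 from 11; removing 2—10 disconnects 2 from 10 — these are bridges.
In total 6 edges are bridges.

6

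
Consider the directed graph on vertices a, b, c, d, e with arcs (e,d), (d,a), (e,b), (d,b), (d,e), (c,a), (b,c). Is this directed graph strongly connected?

There is no directed path from a to e, so the graph is not strongly connected.

No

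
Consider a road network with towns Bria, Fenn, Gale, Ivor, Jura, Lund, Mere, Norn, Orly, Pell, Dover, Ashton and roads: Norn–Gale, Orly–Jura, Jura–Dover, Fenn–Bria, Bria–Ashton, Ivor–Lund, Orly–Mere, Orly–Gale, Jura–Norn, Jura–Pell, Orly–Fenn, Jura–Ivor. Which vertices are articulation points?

Bria, Fenn, Ivor, Jura, Orly

Removing Bria increases the component count from 1 to 2, so Bria is a cut vertex.
Removing Fenn increases the component count from 1 to 2, so Fenn is a cut vertex.
Removing Ivor increases the component count from 1 to 2, so Ivor is a cut vertex.
Likewise Jura, Orly are cut vertices.
By contrast removing Mere leaves 1 component; it is not a cut vertex. No other vertex is a cut vertex either.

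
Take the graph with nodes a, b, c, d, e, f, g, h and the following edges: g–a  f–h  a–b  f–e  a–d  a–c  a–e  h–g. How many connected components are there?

Starting from a we can reach a, b, c, d, e, f, g, h. That is one component of size 8.
Total: 1 component.

1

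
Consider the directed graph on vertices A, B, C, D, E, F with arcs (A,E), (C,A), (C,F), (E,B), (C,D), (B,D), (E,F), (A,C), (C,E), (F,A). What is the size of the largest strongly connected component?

4

{A, C, E, F} are all mutually reachable — one SCC of size 4.
{D} is an SCC by itself.
{B} is an SCC by itself.
The largest has 4 vertices.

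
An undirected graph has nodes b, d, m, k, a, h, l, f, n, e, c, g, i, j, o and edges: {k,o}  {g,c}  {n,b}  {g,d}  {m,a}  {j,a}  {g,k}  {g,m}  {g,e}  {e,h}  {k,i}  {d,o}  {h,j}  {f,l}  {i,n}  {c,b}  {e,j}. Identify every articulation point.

Removing g increases the component count from 2 to 3, so g is a cut vertex.
By contrast removing k leaves 2 components; it is not a cut vertex. No other vertex is a cut vertex either.

g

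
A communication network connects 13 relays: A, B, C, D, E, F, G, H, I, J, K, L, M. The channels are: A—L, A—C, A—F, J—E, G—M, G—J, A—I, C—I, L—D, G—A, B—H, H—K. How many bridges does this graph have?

9

The edges on the cycle A-C-I-A are not bridges since each lies on that cycle.
But removing G—J disconnects G from J; removing G—M disconnects G from M; removing A—L disconnects A from L; removing H—K disconnects H from K — these are bridges.
In total 9 edges are bridges.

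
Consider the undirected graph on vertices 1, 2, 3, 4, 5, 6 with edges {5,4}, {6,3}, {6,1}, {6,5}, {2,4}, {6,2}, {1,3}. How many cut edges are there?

The edges on the cycle 6-1-3-6 are not bridges since each lies on that cycle.
Every edge lies on some cycle, so there are no bridges.

0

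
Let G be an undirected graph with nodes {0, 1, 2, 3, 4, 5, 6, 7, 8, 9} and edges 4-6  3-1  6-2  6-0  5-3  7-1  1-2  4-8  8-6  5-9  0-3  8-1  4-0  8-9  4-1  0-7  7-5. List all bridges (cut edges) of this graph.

The edges on the cycle 4-8-6-0-4 are not bridges since each lies on that cycle.
Every edge lies on some cycle, so there are no bridges.

none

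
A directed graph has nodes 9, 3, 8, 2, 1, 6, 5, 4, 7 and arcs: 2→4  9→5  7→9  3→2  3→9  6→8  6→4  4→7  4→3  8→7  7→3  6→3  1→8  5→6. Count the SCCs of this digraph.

2

{2, 3, 4, 5, 6, 7, 8, 9} are all mutually reachable — one SCC of size 8.
{1} is an SCC by itself.
That gives 2 strongly connected components.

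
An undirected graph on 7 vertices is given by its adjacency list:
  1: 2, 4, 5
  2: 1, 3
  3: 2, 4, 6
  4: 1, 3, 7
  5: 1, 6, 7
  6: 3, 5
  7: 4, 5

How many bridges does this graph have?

0

The edges on the cycle 4-3-2-1-4 are not bridges since each lies on that cycle.
Every edge lies on some cycle, so there are no bridges.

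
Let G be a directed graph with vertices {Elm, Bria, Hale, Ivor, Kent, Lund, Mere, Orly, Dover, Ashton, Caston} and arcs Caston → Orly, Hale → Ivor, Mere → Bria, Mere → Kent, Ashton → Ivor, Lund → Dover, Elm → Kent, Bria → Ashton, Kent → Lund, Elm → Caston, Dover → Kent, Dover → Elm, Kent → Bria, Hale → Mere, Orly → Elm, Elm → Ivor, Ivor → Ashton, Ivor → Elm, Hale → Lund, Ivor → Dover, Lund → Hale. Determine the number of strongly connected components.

{Elm, Bria, Hale, Ivor, Kent, Lund, Mere, Orly, Dover, Ashton, Caston} are all mutually reachable — one SCC of size 11.
That gives 1 strongly connected component.

1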